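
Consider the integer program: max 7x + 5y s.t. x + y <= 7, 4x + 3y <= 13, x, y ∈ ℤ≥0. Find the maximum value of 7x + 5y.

22

Relaxing integrality, the LP optimum is 22.75 at (x,y) = (3.25, 0), which is not an integer point.
(x,y)=(1,3): 1·1+1·3=4≤7, 4·1+3·3=13≤13, objective 22.
(x,y)=(3,0): 1·3+1·0=3≤7, 4·3+3·0=12≤13, objective 21.
(x,y)=(0,4): 1·0+1·4=4≤7, 4·0+3·4=12≤13, objective 20.
Maximum is 22 at (x,y)=(1,3).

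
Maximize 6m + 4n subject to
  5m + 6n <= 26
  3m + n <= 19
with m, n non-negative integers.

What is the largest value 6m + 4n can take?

30

The continuous relaxation peaks at (5.2, 0) with value 31.20; rounding to a feasible lattice point costs some objective.
(m,n)=(5,0) is feasible, giving 30.
(m,n)=(4,1) is feasible, giving 28.
(m,n)=(4,0) is feasible, giving 24.
No feasible integer point exceeds 30.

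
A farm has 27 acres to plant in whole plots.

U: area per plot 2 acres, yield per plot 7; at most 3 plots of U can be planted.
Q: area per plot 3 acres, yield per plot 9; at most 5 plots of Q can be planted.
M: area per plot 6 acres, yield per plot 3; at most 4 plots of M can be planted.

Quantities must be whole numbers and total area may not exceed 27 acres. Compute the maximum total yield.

69

3×U and 5×Q: area 21 ≤ 27, yield 3·7 + 5·9 = 66.
3×U, 5×Q, and 1×M: area 27 ≤ 27, yield 3·7 + 5·9 + 1·3 = 69.
Best is 69.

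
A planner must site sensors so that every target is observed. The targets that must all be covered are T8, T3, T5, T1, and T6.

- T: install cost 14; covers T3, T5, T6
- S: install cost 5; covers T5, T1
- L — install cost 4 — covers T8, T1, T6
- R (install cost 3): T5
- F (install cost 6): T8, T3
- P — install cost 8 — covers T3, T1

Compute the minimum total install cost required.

Choose L, R, and F: together they cover T8, T3, T5, T1, T6 — every target.
Total install cost: 4 + 3 + 6 = 13.

13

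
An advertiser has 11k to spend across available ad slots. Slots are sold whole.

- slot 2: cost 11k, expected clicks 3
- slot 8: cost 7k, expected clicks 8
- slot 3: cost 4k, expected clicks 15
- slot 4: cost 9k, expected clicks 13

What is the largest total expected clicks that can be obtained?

Allowing fractional choices, the relaxed optimum would be about 25.1, but ad slots are indivisible.
slot 8 + slot 3: cost 7 + 4 = 11 ≤ 11, expected clicks 8 + 15 = 23.
slot 3: cost 4 ≤ 11, expected clicks 15.
slot 4: cost 9 ≤ 11, expected clicks 13.
Best is slot 8 and slot 3 with total expected clicks 23.

23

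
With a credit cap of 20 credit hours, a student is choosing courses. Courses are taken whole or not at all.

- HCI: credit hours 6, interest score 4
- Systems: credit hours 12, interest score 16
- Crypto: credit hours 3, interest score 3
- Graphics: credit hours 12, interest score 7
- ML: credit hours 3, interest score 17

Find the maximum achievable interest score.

Allowing fractional choices, the relaxed optimum would be about 37.3, but courses are indivisible.
Systems + Crypto + ML: credit hours 12 + 3 + 3 = 18 ≤ 20, interest score 16 + 3 + 17 = 36.
Systems + ML: credit hours 12 + 3 = 15 ≤ 20, interest score 16 + 17 = 33.
Best is Systems, Crypto, and ML with total interest score 36.

36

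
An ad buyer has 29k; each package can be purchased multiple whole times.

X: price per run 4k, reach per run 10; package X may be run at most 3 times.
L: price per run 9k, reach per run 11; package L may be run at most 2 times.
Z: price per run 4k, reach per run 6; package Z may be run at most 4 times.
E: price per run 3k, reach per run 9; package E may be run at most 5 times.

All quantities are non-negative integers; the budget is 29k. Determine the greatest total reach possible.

Take 3×X and 5×E: price 27 ≤ 29, reach 3·10 + 5·9 = 75.
E has the best ratio (9/3) and is taken to its limit of 5; remaining capacity is filled optimally with the others.

75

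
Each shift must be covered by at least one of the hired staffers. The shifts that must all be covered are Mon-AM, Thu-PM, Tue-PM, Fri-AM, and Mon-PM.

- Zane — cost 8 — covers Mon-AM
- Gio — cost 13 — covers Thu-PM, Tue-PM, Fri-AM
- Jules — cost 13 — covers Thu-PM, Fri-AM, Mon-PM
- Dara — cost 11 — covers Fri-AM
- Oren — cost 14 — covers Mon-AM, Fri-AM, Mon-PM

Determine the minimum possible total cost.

27

This is a weighted set-cover instance.
Choose Gio and Oren: together they cover Mon-AM, Thu-PM, Tue-PM, Fri-AM, Mon-PM — every shift.
Total cost: 13 + 14 = 27.
No cover costs less than 27.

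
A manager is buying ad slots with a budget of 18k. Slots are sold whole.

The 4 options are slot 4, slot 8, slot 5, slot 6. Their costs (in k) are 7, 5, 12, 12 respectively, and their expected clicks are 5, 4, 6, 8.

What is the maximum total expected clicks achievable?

12

This is a 0-1 knapsack instance.
Allowing fractional choices, the relaxed optimum would be about 13.0, but ad slots are indivisible.
slot 8 + slot 5: cost 5 + 12 = 17 ≤ 18, expected clicks 4 + 6 = 10.
slot 8 + slot 6: cost 5 + 12 = 17 ≤ 18, expected clicks 4 + 8 = 12.
Best is slot 8 and slot 6 with total expected clicks 12.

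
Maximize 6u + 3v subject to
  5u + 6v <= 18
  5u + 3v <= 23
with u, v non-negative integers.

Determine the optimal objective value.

The continuous relaxation peaks at (3.6, 0) with value 21.60; rounding to a feasible lattice point costs some objective.
(u,v)=(3,0) is feasible, giving 18.
(u,v)=(2,1) is feasible, giving 15.
No feasible integer point exceeds 18.

18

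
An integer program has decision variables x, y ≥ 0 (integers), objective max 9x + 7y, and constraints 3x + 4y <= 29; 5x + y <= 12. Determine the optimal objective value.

(x,y)=(1,6) is feasible, giving 51.
(x,y)=(0,7) is feasible, giving 49.
No feasible integer point exceeds 51.

51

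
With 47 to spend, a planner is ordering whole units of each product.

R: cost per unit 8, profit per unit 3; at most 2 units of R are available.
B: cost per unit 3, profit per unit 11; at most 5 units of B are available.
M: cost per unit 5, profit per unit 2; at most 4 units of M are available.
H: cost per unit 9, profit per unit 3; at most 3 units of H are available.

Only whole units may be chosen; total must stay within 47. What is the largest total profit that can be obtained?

This is a bounded integer knapsack.
2×R, 5×B, and 3×M: cost 46 ≤ 47, profit 2·3 + 5·11 + 3·2 = 67.
1×R, 5×B, 3×M, and 1×H: cost 47 ≤ 47, profit 1·3 + 5·11 + 3·2 + 1·3 = 67.
Best is 67.

67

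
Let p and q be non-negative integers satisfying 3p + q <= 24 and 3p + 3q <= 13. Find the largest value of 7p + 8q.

32

The continuous relaxation peaks at (0, 4.33) with value 34.67; rounding to a feasible lattice point costs some objective.
(p,q)=(0,4): 3·0+1·4=4≤24, 3·0+3·4=12≤13, objective 32.
(p,q)=(1,3): 3·1+1·3=6≤24, 3·1+3·3=12≤13, objective 31.
(p,q)=(0,3): 3·0+1·3=3≤24, 3·0+3·3=9≤13, objective 24.
No feasible integer point exceeds 32.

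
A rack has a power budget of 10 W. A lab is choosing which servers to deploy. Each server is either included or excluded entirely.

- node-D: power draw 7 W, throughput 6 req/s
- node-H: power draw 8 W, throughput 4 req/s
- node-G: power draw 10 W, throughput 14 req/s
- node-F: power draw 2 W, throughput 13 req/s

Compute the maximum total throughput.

Take node-D and node-F: power draw 7 + 2 = 9 ≤ 10, throughput 6 + 13 = 19.
No other feasible combination does better.

19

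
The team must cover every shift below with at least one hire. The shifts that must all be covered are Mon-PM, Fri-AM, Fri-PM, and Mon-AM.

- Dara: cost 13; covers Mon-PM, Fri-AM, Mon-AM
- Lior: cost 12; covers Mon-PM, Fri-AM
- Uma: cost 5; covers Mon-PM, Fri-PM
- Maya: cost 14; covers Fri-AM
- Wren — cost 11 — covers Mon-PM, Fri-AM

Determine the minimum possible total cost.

18

Choose Dara and Uma: together they cover Mon-PM, Fri-AM, Fri-PM, Mon-AM — every shift.
Total cost: 13 + 5 = 18.
No cover costs less than 18.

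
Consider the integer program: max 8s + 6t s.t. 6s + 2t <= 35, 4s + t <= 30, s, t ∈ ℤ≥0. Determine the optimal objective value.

102

The continuous relaxation peaks at (0, 17.5) with value 105.00; rounding to a feasible lattice point costs some objective.
(s,t)=(0,17) is feasible, giving 102.
(s,t)=(0,16) is feasible, giving 96.
No feasible integer point exceeds 102.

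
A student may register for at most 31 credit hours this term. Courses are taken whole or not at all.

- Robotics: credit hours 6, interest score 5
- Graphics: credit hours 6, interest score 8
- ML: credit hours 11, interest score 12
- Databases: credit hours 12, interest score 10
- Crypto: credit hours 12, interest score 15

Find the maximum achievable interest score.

35

This is a 0-1 knapsack instance.
Allowing fractional choices, the relaxed optimum would be about 36.7, but courses are indivisible.
Graphics + ML + Crypto: credit hours 6 + 11 + 12 = 29 ≤ 31, interest score 8 + 12 + 15 = 35.
Graphics + Databases + Crypto: credit hours 6 + 12 + 12 = 30 ≤ 31, interest score 8 + 10 + 15 = 33.
Best is Graphics, ML, and Crypto with total interest score 35.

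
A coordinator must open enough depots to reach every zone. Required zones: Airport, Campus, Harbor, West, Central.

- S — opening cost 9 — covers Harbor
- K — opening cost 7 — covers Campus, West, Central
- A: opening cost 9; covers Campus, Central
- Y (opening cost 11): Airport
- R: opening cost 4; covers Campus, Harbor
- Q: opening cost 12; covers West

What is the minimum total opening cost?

22

Choose K, Y, and R: together they cover Airport, Campus, Harbor, West, Central — every zone.
Total opening cost: 7 + 11 + 4 = 22.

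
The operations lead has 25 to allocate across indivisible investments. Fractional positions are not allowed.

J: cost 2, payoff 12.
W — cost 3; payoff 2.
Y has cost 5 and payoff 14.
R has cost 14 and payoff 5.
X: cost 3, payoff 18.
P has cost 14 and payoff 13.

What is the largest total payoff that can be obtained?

57

Take J, Y, X, and P: cost 2 + 5 + 3 + 14 = 24 ≤ 25, payoff 12 + 14 + 18 + 13 = 57.
No other feasible combination does better.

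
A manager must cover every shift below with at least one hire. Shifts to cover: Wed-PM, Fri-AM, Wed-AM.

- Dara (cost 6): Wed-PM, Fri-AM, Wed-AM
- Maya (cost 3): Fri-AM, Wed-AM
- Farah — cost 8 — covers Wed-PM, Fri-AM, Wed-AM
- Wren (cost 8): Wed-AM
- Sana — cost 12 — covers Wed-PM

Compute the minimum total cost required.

6

This is an integer covering problem.
Dara alone covers Wed-PM, Fri-AM, Wed-AM — every shift.
Total cost: 6.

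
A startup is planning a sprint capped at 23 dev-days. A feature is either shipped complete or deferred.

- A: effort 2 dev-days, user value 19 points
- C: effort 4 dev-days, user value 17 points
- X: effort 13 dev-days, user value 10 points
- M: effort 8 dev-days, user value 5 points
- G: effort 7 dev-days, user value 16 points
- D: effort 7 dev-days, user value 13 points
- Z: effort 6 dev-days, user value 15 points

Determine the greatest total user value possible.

67

Treat it as a binary knapsack problem.
Take A, C, G, and Z: effort 2 + 4 + 7 + 6 = 19 ≤ 23, user value 19 + 17 + 16 + 15 = 67.
No other feasible combination does better.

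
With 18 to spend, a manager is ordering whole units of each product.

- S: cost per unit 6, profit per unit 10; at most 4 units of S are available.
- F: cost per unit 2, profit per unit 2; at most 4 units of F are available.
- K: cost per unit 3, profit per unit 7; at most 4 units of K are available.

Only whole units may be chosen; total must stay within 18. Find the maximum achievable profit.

1×S and 4×K: cost 18 ≤ 18, profit 1·10 + 4·7 = 38.
3×F and 4×K: cost 18 ≤ 18, profit 3·2 + 4·7 = 34.
Best is 38.

38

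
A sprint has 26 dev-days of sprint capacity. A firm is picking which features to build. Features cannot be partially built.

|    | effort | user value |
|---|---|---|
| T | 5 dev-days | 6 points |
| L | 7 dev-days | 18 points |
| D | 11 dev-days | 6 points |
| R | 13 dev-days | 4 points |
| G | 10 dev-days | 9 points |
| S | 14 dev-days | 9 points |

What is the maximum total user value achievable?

33

Take T, L, and G: effort 5 + 7 + 10 = 22 ≤ 26, user value 6 + 18 + 9 = 33.
No feasible combination exceeds this.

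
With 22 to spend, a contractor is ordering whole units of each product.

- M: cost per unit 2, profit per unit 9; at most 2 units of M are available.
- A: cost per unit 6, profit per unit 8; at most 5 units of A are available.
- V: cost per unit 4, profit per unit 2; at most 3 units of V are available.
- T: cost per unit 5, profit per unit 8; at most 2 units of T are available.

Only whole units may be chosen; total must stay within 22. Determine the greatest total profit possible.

42

Take 2×M, 1×A, and 2×T: cost 20 ≤ 22, profit 2·9 + 1·8 + 2·8 = 42.
M has the best ratio (9/2) and is taken to its limit of 2; remaining capacity is filled optimally with the others.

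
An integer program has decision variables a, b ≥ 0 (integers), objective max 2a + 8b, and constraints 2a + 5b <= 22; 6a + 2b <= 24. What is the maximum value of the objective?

The continuous relaxation peaks at (0, 4.4) with value 35.20; rounding to a feasible lattice point costs some objective.
(a,b)=(1,4): 2·1+5·4=22≤22, 6·1+2·4=14≤24, objective 34.
(a,b)=(0,4): 2·0+5·4=20≤22, 6·0+2·4=8≤24, objective 32.
Maximum is 34 at (a,b)=(1,4).

34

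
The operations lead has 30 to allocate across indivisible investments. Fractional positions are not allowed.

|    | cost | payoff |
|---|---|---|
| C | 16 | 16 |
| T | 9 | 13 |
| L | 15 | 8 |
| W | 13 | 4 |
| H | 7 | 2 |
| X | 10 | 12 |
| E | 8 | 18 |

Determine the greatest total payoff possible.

Treat it as a binary knapsack problem.
Allowing fractional choices, the relaxed optimum would be about 46.0, but investments are indivisible.
T + W + E: cost 9 + 13 + 8 = 30 ≤ 30, payoff 13 + 4 + 18 = 35.
T + X + E: cost 9 + 10 + 8 = 27 ≤ 30, payoff 13 + 12 + 18 = 43.
Best is T, X, and E with total payoff 43.

43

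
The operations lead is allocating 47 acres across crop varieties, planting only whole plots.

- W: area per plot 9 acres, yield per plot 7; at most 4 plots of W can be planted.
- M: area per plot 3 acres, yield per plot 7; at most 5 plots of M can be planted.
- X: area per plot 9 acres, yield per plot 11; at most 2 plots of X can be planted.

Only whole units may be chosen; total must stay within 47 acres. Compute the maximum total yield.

This is a bounded integer knapsack.
M has the best ratio (7/3); taking only M gives at most 5×7 = 35 (stopped by the supply cap of 5).
Mixing does better — 1×W, 5×M, and 2×X: area 42 ≤ 47, yield 1·7 + 5·7 + 2·11 = 64.

64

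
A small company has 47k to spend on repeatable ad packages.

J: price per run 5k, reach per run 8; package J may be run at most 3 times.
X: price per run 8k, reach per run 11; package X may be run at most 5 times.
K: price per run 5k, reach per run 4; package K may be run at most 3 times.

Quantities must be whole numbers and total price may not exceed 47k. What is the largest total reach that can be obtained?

J has the best ratio (8/5); taking only J gives at most 3×8 = 24 (stopped by the supply cap of 3).
Mixing does better — 3×J and 4×X: price 47 ≤ 47, reach 3·8 + 4·11 = 68.

68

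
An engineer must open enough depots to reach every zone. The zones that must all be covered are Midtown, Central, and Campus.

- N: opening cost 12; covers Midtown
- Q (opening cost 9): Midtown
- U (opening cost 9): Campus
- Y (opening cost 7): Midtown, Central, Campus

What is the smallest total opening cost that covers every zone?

This is an integer covering problem.
Y alone covers Midtown, Central, Campus — every zone.
Total opening cost: 7.
No cover costs less than 7.

7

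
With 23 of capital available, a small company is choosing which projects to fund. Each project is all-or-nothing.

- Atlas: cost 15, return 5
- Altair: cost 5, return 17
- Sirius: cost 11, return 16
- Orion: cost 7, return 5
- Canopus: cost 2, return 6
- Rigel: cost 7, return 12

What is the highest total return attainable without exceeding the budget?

This is a 0-1 knapsack instance.
Altair + Sirius + Rigel: cost 5 + 11 + 7 = 23 ≤ 23, return 17 + 16 + 12 = 45.
Altair + Orion + Canopus + Rigel: cost 5 + 7 + 2 + 7 = 21 ≤ 23, return 17 + 5 + 6 + 12 = 40.
Best is Altair, Sirius, and Rigel with total return 45.

45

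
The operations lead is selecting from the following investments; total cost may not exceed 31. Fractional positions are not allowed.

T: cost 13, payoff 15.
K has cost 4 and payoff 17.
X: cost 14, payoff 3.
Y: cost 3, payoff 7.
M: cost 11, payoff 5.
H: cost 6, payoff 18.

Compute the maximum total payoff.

57

This is an integer program with binary decision variables.
Allowing fractional choices, the relaxed optimum would be about 59.3, but investments are indivisible.
K + Y + M + H: cost 4 + 3 + 11 + 6 = 24 ≤ 31, payoff 17 + 7 + 5 + 18 = 47.
T + K + Y + H: cost 13 + 4 + 3 + 6 = 26 ≤ 31, payoff 15 + 17 + 7 + 18 = 57.
T + K + H: cost 13 + 4 + 6 = 23 ≤ 31, payoff 15 + 17 + 18 = 50.
Best is T, K, Y, and H with total payoff 57.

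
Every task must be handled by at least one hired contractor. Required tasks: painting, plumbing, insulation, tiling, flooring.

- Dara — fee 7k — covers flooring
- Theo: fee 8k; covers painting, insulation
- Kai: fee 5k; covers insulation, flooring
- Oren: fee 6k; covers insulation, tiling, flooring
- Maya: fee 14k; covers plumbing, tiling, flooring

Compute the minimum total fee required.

22

The greedy cost-per-new-task heuristic would pick Oren, Theo, and Maya for 28, but a cheaper cover exists.
Choose Theo and Maya: together they cover painting, plumbing, insulation, tiling, flooring — every task.
Total fee: 8 + 14 = 22.
No cover costs less than 22.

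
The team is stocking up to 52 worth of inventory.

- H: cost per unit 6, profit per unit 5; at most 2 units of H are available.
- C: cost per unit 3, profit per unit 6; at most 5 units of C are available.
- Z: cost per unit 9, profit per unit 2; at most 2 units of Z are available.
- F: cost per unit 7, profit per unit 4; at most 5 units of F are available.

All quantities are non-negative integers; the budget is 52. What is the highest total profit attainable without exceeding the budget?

C has the best ratio (6/3); taking only C gives at most 5×6 = 30 (stopped by the supply cap of 5).
Mixing does better — 2×H, 5×C, and 3×F: cost 48 ≤ 52, profit 2·5 + 5·6 + 3·4 = 52.

52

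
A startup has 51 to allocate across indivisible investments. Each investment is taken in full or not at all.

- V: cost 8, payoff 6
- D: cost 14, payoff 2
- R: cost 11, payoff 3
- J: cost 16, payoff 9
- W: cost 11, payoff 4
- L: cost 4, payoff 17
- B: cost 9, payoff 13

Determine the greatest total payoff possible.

49

Allowing fractional choices, the relaxed optimum would be about 49.8, but investments are indivisible.
V + R + J + L + B: cost 8 + 11 + 16 + 4 + 9 = 48 ≤ 51, payoff 6 + 3 + 9 + 17 + 13 = 48.
V + D + J + L + B: cost 8 + 14 + 16 + 4 + 9 = 51 ≤ 51, payoff 6 + 2 + 9 + 17 + 13 = 47.
V + J + W + L + B: cost 8 + 16 + 11 + 4 + 9 = 48 ≤ 51, payoff 6 + 9 + 4 + 17 + 13 = 49.
Best is V, J, W, L, and B with total payoff 49.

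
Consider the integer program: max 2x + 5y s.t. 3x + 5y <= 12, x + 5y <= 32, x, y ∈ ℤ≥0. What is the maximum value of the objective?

(x,y)=(0,2): 3·0+5·2=10≤12, 1·0+5·2=10≤32, objective 10.
(x,y)=(1,1): 3·1+5·1=8≤12, 1·1+5·1=6≤32, objective 7.
(x,y)=(0,1): 3·0+5·1=5≤12, 1·0+5·1=5≤32, objective 5.
The best lattice point is (0,2), giving 10.

10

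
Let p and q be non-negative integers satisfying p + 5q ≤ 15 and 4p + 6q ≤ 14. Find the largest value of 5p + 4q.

(p,q)=(3,0): 1·3+5·0=3≤15, 4·3+6·0=12≤14, objective 15.
(p,q)=(2,1): 1·2+5·1=7≤15, 4·2+6·1=14≤14, objective 14.
The best lattice point is (3,0), giving 15.

15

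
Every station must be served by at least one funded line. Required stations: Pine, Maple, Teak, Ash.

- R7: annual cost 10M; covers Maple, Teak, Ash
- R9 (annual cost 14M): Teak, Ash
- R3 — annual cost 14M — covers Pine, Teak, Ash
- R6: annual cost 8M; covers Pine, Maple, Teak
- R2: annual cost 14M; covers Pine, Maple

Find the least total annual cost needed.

18

This is a weighted set-cover instance.
Choose R7 and R6: together they cover Pine, Maple, Teak, Ash — every station.
Total annual cost: 10 + 8 = 18.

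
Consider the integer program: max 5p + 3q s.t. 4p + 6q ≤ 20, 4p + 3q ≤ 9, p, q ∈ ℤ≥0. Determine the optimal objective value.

10

Relaxing integrality, the LP optimum is 11.25 at (p,q) = (2.25, 0), which is not an integer point.
(p,q)=(2,0): 4·2+6·0=8≤20, 4·2+3·0=8≤9, objective 10.
(p,q)=(1,1): 4·1+6·1=10≤20, 4·1+3·1=7≤9, objective 8.
(p,q)=(1,0): 4·1+6·0=4≤20, 4·1+3·0=4≤9, objective 5.
Maximum is 10 at (p,q)=(2,0).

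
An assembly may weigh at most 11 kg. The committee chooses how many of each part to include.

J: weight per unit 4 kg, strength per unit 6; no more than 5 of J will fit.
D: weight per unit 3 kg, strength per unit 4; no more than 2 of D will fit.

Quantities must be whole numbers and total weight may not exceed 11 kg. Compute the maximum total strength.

16

This is a bounded integer knapsack.
J has the best ratio (6/4); taking only J gives at most 2×6 = 12 (stopped by the weight limit).
Mixing does better — 2×J and 1×D: weight 11 ≤ 11, strength 2·6 + 1·4 = 16.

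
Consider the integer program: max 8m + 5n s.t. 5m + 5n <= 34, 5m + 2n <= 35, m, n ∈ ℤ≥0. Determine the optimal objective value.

(m,n)=(6,0): 5·6+5·0=30≤34, 5·6+2·0=30≤35, objective 48.
(m,n)=(5,1): 5·5+5·1=30≤34, 5·5+2·1=27≤35, objective 45.
(m,n)=(5,0): 5·5+5·0=25≤34, 5·5+2·0=25≤35, objective 40.
The best lattice point is (6,0), giving 48.

48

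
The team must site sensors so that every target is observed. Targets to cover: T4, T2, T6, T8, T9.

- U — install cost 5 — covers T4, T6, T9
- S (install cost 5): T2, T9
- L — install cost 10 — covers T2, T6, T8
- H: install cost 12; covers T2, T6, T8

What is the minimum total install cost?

15

The greedy cost-per-new-target heuristic would pick U, S, and L for 20, but a cheaper cover exists.
Choose U and L: together they cover T4, T2, T6, T8, T9 — every target.
Total install cost: 5 + 10 = 15.
No cover costs less than 15.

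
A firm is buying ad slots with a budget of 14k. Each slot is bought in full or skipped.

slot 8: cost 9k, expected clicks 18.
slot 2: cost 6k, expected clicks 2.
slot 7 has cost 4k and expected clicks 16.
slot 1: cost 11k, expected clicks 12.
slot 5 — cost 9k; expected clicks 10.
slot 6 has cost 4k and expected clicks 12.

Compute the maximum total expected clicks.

34

Take slot 8 and slot 7: cost 9 + 4 = 13 ≤ 14, expected clicks 18 + 16 = 34.
No other feasible combination does better.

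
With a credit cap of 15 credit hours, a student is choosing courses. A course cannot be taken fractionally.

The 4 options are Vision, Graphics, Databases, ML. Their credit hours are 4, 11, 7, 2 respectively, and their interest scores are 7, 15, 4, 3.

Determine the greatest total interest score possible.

22

Allowing fractional choices, the relaxed optimum would be about 22.3, but courses are indivisible.
Graphics + ML: credit hours 11 + 2 = 13 ≤ 15, interest score 15 + 3 = 18.
Vision + Graphics: credit hours 4 + 11 = 15 ≤ 15, interest score 7 + 15 = 22.
Graphics: credit hours 11 ≤ 15, interest score 15.
Best is Vision and Graphics with total interest score 22.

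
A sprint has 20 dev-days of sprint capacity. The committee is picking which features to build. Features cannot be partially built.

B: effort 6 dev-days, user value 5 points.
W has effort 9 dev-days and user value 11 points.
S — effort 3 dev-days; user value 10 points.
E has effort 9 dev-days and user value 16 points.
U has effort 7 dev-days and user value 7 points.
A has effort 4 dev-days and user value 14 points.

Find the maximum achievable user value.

This is an integer program with binary decision variables.
E + U + A: effort 9 + 7 + 4 = 20 ≤ 20, user value 16 + 7 + 14 = 37.
B + S + U + A: effort 6 + 3 + 7 + 4 = 20 ≤ 20, user value 5 + 10 + 7 + 14 = 36.
S + E + A: effort 3 + 9 + 4 = 16 ≤ 20, user value 10 + 16 + 14 = 40.
Best is S, E, and A with total user value 40.

40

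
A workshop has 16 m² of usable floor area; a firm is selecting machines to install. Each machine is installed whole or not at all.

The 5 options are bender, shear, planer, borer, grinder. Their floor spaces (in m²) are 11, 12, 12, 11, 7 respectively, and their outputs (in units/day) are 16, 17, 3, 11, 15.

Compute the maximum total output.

17

Allowing fractional choices, the relaxed optimum would be about 28.1, but machines are indivisible.
bender: floor space 11 ≤ 16, output 16.
shear: floor space 12 ≤ 16, output 17.
grinder: floor space 7 ≤ 16, output 15.
Best is shear with total output 17.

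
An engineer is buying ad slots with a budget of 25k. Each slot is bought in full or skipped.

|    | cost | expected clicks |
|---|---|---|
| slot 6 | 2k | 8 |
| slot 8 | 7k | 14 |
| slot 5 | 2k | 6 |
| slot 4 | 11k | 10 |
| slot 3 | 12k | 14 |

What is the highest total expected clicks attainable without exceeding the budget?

42

slot 6 + slot 8 + slot 3: cost 2 + 7 + 12 = 21 ≤ 25, expected clicks 8 + 14 + 14 = 36.
slot 6 + slot 8 + slot 5 + slot 3: cost 2 + 7 + 2 + 12 = 23 ≤ 25, expected clicks 8 + 14 + 6 + 14 = 42.
slot 6 + slot 8 + slot 5 + slot 4: cost 2 + 7 + 2 + 11 = 22 ≤ 25, expected clicks 8 + 14 + 6 + 10 = 38.
Best is slot 6, slot 8, slot 5, and slot 3 with total expected clicks 42.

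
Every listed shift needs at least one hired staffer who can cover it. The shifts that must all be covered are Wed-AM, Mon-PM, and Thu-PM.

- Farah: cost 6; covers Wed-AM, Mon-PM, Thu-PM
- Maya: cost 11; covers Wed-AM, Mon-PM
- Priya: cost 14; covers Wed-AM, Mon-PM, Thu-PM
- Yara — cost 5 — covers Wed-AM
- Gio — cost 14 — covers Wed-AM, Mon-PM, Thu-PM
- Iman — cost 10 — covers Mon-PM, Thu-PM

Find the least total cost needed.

This is a weighted set-cover instance.
Farah alone covers Wed-AM, Mon-PM, Thu-PM — every shift.
Total cost: 6.

6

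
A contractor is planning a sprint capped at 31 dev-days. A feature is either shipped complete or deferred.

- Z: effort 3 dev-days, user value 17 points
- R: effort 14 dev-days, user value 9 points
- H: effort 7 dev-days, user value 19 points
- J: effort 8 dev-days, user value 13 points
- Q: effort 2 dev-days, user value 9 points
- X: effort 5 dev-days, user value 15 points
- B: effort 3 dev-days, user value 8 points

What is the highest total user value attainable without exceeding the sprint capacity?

81

Z + H + J + Q + X + B: effort 3 + 7 + 8 + 2 + 5 + 3 = 28 ≤ 31, user value 17 + 19 + 13 + 9 + 15 + 8 = 81.
Z + H + J + Q + X: effort 3 + 7 + 8 + 2 + 5 = 25 ≤ 31, user value 17 + 19 + 13 + 9 + 15 = 73.
Z + H + J + X + B: effort 3 + 7 + 8 + 5 + 3 = 26 ≤ 31, user value 17 + 19 + 13 + 15 + 8 = 72.
Best is Z, H, J, Q, X, and B with total user value 81.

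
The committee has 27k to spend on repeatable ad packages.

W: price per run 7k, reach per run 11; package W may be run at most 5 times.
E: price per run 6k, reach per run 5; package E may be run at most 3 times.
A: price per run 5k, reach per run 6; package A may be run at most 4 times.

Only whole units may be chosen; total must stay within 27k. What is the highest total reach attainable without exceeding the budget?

39

Take 3×W and 1×A: price 26 ≤ 27, reach 3·11 + 1·6 = 39.
No other integer combination yields more.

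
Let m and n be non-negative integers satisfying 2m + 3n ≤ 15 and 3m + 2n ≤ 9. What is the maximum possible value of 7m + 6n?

25

The continuous relaxation peaks at (0, 4.5) with value 27.00; rounding to a feasible lattice point costs some objective.
(m,n)=(1,3): 2·1+3·3=11≤15, 3·1+2·3=9≤9, objective 25.
(m,n)=(0,4): 2·0+3·4=12≤15, 3·0+2·4=8≤9, objective 24.
The best lattice point is (1,3), giving 25.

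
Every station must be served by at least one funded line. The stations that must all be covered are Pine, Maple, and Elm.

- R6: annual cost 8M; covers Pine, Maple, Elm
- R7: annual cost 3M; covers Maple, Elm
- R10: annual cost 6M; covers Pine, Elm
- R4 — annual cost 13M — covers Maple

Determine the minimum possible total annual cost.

8

The greedy cost-per-new-station heuristic would pick R7 and R10 for 9, but a cheaper cover exists.
R6 alone covers Pine, Maple, Elm — every station.
Total annual cost: 8.
No cover costs less than 8.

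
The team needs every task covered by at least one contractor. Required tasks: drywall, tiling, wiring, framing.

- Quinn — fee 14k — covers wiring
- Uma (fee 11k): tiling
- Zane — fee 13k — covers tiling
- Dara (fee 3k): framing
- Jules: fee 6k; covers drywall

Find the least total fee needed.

This is a weighted set-cover instance.
Choose Quinn, Uma, Dara, and Jules: together they cover drywall, tiling, wiring, framing — every task.
Total fee: 14 + 11 + 3 + 6 = 34.
No cover costs less than 34.

34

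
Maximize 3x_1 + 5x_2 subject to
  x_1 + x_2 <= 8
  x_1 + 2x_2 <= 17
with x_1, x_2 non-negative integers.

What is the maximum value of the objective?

40

(x_1,x_2)=(0,8): 1·0+1·8=8≤8, 1·0+2·8=16≤17, objective 40.
(x_1,x_2)=(1,7): 1·1+1·7=8≤8, 1·1+2·7=15≤17, objective 38.
(x_1,x_2)=(0,7): 1·0+1·7=7≤8, 1·0+2·7=14≤17, objective 35.
Maximum is 40 at (x_1,x_2)=(0,8).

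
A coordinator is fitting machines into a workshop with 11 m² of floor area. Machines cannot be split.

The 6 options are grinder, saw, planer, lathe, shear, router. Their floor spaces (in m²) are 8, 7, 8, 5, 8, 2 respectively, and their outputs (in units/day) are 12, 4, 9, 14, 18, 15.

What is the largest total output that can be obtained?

shear + router: floor space 8 + 2 = 10 ≤ 11, output 18 + 15 = 33.
lathe + router: floor space 5 + 2 = 7 ≤ 11, output 14 + 15 = 29.
grinder + router: floor space 8 + 2 = 10 ≤ 11, output 12 + 15 = 27.
Best is shear and router with total output 33.

33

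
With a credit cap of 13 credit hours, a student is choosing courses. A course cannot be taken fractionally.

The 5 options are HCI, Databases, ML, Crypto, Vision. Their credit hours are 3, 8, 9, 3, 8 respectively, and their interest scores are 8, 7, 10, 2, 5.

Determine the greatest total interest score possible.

18

HCI + Databases: credit hours 3 + 8 = 11 ≤ 13, interest score 8 + 7 = 15.
HCI + Vision: credit hours 3 + 8 = 11 ≤ 13, interest score 8 + 5 = 13.
HCI + ML: credit hours 3 + 9 = 12 ≤ 13, interest score 8 + 10 = 18.
Best is HCI and ML with total interest score 18.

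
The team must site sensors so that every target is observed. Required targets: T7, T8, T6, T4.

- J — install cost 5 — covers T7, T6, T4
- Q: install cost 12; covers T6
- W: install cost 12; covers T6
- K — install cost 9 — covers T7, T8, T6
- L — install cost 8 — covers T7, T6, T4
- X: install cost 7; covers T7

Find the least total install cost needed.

Choose J and K: together they cover T7, T8, T6, T4 — every target.
Total install cost: 5 + 9 = 14.
No cover costs less than 14.

14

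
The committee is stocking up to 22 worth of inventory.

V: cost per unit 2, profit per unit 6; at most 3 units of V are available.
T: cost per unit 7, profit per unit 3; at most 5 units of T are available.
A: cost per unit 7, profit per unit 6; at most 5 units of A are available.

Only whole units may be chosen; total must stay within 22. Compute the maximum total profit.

30

V has the best ratio (6/2); taking only V gives at most 3×6 = 18 (stopped by the supply cap of 3).
Mixing does better — 3×V and 2×A: cost 20 ≤ 22, profit 3·6 + 2·6 = 30.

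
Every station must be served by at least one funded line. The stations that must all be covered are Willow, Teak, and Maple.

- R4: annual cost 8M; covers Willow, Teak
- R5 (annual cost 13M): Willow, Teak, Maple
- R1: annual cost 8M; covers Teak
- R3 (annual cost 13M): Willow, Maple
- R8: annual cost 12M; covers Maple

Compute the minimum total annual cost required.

The greedy cost-per-new-station heuristic would pick R4 and R8 for 20, but a cheaper cover exists.
R5 alone covers Willow, Teak, Maple — every station.
Total annual cost: 13.
No cover costs less than 13.

13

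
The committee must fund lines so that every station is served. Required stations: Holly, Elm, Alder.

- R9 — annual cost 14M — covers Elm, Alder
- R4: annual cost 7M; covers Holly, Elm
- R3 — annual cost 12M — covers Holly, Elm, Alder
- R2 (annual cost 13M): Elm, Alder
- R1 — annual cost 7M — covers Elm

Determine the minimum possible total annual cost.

12

R3 alone covers Holly, Elm, Alder — every station.
Total annual cost: 12.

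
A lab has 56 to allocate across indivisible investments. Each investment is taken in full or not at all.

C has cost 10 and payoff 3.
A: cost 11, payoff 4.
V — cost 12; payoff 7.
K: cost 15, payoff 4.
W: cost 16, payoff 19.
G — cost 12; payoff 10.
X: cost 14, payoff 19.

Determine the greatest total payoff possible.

Allowing fractional choices, the relaxed optimum would be about 55.7, but investments are indivisible.
V + W + G + X: cost 12 + 16 + 12 + 14 = 54 ≤ 56, payoff 7 + 19 + 10 + 19 = 55.
C + W + G + X: cost 10 + 16 + 12 + 14 = 52 ≤ 56, payoff 3 + 19 + 10 + 19 = 51.
A + W + G + X: cost 11 + 16 + 12 + 14 = 53 ≤ 56, payoff 4 + 19 + 10 + 19 = 52.
Best is V, W, G, and X with total payoff 55.

55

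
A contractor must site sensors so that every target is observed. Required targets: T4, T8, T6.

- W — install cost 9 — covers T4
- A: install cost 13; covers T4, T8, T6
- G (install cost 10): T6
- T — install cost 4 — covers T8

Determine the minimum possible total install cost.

The greedy cost-per-new-target heuristic would pick T and A for 17, but a cheaper cover exists.
A alone covers T4, T8, T6 — every target.
Total install cost: 13.
No cover costs less than 13.

13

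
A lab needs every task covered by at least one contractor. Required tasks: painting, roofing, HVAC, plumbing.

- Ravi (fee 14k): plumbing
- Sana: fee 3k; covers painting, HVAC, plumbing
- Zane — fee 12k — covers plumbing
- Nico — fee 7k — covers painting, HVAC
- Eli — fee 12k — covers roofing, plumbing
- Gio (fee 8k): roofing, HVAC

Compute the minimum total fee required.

Choose Sana and Gio: together they cover painting, roofing, HVAC, plumbing — every task.
Total fee: 3 + 8 = 11.
No cover costs less than 11.

11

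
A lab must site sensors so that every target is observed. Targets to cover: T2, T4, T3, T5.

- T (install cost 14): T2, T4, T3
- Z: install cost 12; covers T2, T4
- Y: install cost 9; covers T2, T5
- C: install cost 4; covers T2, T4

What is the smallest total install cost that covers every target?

23

The greedy cost-per-new-target heuristic would pick C, Y, and T for 27, but a cheaper cover exists.
Choose T and Y: together they cover T2, T4, T3, T5 — every target.
Total install cost: 14 + 9 = 23.
No cover costs less than 23.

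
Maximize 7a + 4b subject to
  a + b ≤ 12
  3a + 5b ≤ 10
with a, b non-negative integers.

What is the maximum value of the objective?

21

(a,b)=(3,0): 1·3+1·0=3≤12, 3·3+5·0=9≤10, objective 21.
(a,b)=(2,0): 1·2+1·0=2≤12, 3·2+5·0=6≤10, objective 14.
The best lattice point is (3,0), giving 21.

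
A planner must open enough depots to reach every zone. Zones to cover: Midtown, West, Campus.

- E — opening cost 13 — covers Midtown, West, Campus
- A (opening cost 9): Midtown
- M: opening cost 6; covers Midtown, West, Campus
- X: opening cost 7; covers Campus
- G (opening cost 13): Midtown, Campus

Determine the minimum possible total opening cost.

6

This is an integer covering problem.
M alone covers Midtown, West, Campus — every zone.
Total opening cost: 6.
No cover costs less than 6.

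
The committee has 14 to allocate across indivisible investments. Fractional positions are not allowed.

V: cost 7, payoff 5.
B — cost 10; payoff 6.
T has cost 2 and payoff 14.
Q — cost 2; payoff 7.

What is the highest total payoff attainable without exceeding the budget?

27

V + T + Q: cost 7 + 2 + 2 = 11 ≤ 14, payoff 5 + 14 + 7 = 26.
B + T + Q: cost 10 + 2 + 2 = 14 ≤ 14, payoff 6 + 14 + 7 = 27.
T + Q: cost 2 + 2 = 4 ≤ 14, payoff 14 + 7 = 21.
Best is B, T, and Q with total payoff 27.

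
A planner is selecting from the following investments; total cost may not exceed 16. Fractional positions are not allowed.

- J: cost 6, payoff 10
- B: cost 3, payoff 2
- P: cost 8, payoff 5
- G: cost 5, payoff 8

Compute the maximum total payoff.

20

This is an integer program with binary decision variables.
Allowing fractional choices, the relaxed optimum would be about 21.2, but investments are indivisible.
J + B + G: cost 6 + 3 + 5 = 14 ≤ 16, payoff 10 + 2 + 8 = 20.
J + G: cost 6 + 5 = 11 ≤ 16, payoff 10 + 8 = 18.
Best is J, B, and G with total payoff 20.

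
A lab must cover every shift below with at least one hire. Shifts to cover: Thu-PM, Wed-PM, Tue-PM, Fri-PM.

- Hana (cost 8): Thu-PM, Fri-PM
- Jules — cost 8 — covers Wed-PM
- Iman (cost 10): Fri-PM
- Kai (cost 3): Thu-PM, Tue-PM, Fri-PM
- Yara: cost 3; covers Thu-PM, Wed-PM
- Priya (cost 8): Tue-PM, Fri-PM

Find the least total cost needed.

Choose Kai and Yara: together they cover Thu-PM, Wed-PM, Tue-PM, Fri-PM — every shift.
Total cost: 3 + 3 = 6.
No cover costs less than 6.

6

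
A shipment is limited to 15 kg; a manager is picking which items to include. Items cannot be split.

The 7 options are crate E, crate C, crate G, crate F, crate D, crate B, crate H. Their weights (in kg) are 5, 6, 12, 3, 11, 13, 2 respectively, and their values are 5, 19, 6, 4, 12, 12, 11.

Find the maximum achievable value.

35

crate C + crate H: weight 6 + 2 = 8 ≤ 15, value 19 + 11 = 30.
crate E + crate C + crate H: weight 5 + 6 + 2 = 13 ≤ 15, value 5 + 19 + 11 = 35.
crate C + crate F + crate H: weight 6 + 3 + 2 = 11 ≤ 15, value 19 + 4 + 11 = 34.
Best is crate E, crate C, and crate H with total value 35.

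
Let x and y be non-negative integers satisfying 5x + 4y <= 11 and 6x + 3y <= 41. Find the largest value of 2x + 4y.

8

(x,y)=(0,2) is feasible, giving 8.
(x,y)=(1,1) is feasible, giving 6.
(x,y)=(0,1) is feasible, giving 4.
The best lattice point is (0,2), giving 8.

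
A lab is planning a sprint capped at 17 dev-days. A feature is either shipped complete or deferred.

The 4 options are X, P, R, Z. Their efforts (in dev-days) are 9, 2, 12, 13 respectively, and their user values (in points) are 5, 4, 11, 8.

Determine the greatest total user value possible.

Take P and R: effort 2 + 12 = 14 ≤ 17, user value 4 + 11 = 15.
No other feasible combination does better.

15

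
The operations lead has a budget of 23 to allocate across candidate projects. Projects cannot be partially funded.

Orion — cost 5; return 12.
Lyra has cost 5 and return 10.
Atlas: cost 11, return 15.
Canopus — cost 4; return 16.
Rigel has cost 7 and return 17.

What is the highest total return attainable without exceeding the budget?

55

This is an integer program with binary decision variables.
Take Orion, Lyra, Canopus, and Rigel: cost 5 + 5 + 4 + 7 = 21 ≤ 23, return 12 + 10 + 16 + 17 = 55.
No other feasible combination does better.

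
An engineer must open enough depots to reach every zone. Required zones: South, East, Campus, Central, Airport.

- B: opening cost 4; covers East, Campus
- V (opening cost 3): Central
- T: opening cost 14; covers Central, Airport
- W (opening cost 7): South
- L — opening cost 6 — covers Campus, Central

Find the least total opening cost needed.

The greedy cost-per-new-zone heuristic would pick B, V, W, and T for 28, but a cheaper cover exists.
Choose B, T, and W: together they cover South, East, Campus, Central, Airport — every zone.
Total opening cost: 4 + 14 + 7 = 25.
No cover costs less than 25.

25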